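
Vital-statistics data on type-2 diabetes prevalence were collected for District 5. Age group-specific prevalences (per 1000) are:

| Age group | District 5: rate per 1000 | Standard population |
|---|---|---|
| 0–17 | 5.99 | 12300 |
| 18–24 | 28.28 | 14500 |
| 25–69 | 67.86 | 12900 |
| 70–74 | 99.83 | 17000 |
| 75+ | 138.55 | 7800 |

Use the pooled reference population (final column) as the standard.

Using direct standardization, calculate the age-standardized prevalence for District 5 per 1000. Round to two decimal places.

Standard total = 64500; weights = 0.1907, 0.2248, 0.2000, 0.2636, 0.1209.
Standardized rate: 0.1907×5.99 + 0.2248×28.28 + 0.2000×67.86 + 0.2636×99.83 + 0.1209×138.55 = 64.1385 per 1000.

64.14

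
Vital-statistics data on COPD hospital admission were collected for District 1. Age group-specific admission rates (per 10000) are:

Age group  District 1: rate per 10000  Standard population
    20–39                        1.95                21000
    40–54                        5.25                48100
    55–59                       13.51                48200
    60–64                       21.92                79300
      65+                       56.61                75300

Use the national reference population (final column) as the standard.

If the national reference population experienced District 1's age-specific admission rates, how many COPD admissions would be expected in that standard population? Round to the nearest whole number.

695

Expected COPD admissions = Σ (standard pop × age-specific rate ÷ 10000)
= 21000×1.95/10000 + 48100×5.25/10000 + 48200×13.51/10000 + 79300×21.92/10000 + 75300×56.61/10000
= 4.09 + 25.25 + 65.12 + 173.83 + 426.27 = 694.56.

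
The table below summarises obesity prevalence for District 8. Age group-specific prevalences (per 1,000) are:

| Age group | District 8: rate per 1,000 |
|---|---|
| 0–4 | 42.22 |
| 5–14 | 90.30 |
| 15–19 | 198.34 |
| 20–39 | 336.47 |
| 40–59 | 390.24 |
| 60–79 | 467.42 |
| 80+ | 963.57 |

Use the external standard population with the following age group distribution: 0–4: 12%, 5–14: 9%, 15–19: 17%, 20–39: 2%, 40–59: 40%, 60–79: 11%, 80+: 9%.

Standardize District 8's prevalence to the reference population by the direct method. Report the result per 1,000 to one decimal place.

347.9

Standard weights: 0.12, 0.09, 0.17, 0.02, 0.40, 0.11, 0.09.
Standardized rate: 0.1200×42.22 + 0.0900×90.30 + 0.1700×198.34 + 0.0200×336.47 + 0.4000×390.24 + 0.1100×467.42 + 0.0900×963.57 = 347.8741 per 1,000.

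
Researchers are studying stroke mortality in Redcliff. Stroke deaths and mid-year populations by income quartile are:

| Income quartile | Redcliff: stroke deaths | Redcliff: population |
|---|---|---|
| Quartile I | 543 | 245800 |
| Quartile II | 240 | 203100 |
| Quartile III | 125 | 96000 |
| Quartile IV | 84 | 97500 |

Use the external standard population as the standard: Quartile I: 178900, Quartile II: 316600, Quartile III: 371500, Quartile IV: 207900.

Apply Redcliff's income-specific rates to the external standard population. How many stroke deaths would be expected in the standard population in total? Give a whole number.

1432

Income-specific rates per 100000 for Redcliff: 220.91, 118.17, 130.21, 86.15.
Expected stroke deaths = Σ (standard pop × income-specific rate ÷ 100000)
= 178900×220.91/100000 + 316600×118.17/100000 + 371500×130.21/100000 + 207900×86.15/100000
= 395.21 + 374.12 + 483.72 + 179.11 = 1432.17.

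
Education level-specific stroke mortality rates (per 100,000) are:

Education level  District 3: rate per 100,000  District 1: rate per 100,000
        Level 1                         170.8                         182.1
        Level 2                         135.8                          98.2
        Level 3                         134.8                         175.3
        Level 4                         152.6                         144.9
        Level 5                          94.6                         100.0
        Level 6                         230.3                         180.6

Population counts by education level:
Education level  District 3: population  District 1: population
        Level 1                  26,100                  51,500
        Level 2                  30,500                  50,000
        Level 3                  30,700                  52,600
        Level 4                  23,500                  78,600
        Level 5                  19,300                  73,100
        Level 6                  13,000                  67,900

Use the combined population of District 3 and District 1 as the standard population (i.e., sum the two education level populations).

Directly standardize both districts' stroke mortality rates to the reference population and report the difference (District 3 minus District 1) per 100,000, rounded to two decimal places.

Combined standard total = 516,800; weights = 0.1502, 0.1558, 0.1612, 0.1976, 0.1788, 0.1565.
District 3: 0.1502×170.8 + 0.1558×135.8 + 0.1612×134.8 + 0.1976×152.6 + 0.1788×94.6 + 0.1565×230.3 = 151.6401 per 100,000.
District 1: 0.1502×182.1 + 0.1558×98.2 + 0.1612×175.3 + 0.1976×144.9 + 0.1788×100.0 + 0.1565×180.6 = 145.6722 per 100,000.
Difference = 151.6401 − 145.6722 = 5.9679.

5.97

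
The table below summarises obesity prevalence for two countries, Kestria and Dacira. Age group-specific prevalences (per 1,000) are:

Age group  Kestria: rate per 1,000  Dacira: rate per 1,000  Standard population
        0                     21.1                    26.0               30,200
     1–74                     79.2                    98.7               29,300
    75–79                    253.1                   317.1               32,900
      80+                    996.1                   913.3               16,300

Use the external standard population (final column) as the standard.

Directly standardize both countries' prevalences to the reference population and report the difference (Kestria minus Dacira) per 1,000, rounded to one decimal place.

-13.6

Standard total = 108,700; weights = 0.2778, 0.2695, 0.3027, 0.1500.
Kestria: 0.2778×21.1 + 0.2695×79.2 + 0.3027×253.1 + 0.1500×996.1 = 253.1849 per 1,000.
Dacira: 0.2778×26.0 + 0.2695×98.7 + 0.3027×317.1 + 0.1500×913.3 = 266.7570 per 1,000.
Difference = 253.1849 − 266.7570 = -13.5721.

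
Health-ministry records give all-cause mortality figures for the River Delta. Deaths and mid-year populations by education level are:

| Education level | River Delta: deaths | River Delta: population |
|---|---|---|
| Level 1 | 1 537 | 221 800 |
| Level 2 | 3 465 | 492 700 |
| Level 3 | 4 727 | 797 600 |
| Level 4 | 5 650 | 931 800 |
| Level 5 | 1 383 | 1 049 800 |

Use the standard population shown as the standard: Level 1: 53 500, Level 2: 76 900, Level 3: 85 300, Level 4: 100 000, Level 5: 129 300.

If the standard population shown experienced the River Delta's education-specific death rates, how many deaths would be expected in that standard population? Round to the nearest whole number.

Education-specific rates per 1 000 for the River Delta: 6.930, 7.033, 5.927, 6.064, 1.317.
Expected deaths = Σ (standard pop × education-specific rate ÷ 1 000)
= 53 500×6.930/1 000 + 76 900×7.033/1 000 + 85 300×5.927/1 000 + 100 000×6.064/1 000 + 129 300×1.317/1 000
= 370.74 + 540.81 + 505.53 + 606.35 + 170.34 = 2193.78.

2194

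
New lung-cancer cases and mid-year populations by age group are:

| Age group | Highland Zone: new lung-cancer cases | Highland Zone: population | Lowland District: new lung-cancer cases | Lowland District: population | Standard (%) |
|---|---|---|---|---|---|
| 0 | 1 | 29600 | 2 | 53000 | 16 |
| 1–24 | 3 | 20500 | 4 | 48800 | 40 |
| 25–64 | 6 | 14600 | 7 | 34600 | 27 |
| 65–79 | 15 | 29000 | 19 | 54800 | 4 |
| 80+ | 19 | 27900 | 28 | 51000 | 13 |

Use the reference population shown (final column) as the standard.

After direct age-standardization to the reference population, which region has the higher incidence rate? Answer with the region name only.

Age-specific rates per 100000 for the Highland Zone: 3.38, 14.63, 41.10, 51.72, 68.10.
For the Lowland District: 3.77, 8.20, 20.23, 34.67, 54.90.
Standard weights: 0.16, 0.40, 0.27, 0.04, 0.13.
The Highland Zone: 0.1600×3.38 + 0.4000×14.63 + 0.2700×41.10 + 0.0400×51.72 + 0.1300×68.10 = 28.4121 per 100000.
The Lowland District: 0.1600×3.77 + 0.4000×8.20 + 0.2700×20.23 + 0.0400×34.67 + 0.1300×54.90 = 17.8690 per 100000.

Highland Zone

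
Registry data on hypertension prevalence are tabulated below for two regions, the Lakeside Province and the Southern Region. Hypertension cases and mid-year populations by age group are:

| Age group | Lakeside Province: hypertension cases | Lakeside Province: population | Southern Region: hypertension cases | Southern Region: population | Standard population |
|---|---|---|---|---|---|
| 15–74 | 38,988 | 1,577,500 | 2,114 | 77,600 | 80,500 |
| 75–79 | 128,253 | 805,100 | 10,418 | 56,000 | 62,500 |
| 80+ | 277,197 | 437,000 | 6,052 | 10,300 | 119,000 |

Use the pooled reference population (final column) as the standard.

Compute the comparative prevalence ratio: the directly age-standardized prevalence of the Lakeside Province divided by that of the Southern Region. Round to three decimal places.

Age-specific rates per 1,000 for the Lakeside Province: 24.715, 159.301, 634.318.
For the Southern Region: 27.242, 186.036, 587.573.
Standard total = 262,000; weights = 0.3073, 0.2385, 0.4542.
The Lakeside Province: 0.3073×24.715 + 0.2385×159.301 + 0.4542×634.318 = 333.7012 per 1,000.
The Southern Region: 0.3073×27.242 + 0.2385×186.036 + 0.4542×587.573 = 319.6237 per 1,000.
Ratio = 333.7012 ÷ 319.6237 = 1.04404.

1.044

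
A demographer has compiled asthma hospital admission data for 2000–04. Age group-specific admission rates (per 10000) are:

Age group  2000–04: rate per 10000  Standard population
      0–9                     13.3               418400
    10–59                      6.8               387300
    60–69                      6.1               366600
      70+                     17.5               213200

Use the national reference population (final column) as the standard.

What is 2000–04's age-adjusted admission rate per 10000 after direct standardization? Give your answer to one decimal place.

Standard total = 1385500; weights = 0.3020, 0.2795, 0.2646, 0.1539.
Standardized rate: 0.3020×13.3 + 0.2795×6.8 + 0.2646×6.1 + 0.1539×17.5 = 10.2242 per 10000.

10.2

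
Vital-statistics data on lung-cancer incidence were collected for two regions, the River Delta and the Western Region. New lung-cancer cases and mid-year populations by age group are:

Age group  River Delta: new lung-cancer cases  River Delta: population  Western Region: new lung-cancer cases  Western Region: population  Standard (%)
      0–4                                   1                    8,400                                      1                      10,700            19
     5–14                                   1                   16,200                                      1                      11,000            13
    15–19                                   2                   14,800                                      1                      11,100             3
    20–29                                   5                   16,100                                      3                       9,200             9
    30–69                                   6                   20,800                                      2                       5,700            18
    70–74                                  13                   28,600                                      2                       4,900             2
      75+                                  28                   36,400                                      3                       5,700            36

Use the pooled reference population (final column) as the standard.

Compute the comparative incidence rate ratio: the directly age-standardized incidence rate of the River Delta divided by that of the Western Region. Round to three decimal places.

1.242

Age-specific rates per 100,000 for the River Delta: 11.90, 6.17, 13.51, 31.06, 28.85, 45.45, 76.92.
For the Western Region: 9.35, 9.09, 9.01, 32.61, 35.09, 40.82, 52.63.
Standard weights: 0.19, 0.13, 0.03, 0.09, 0.18, 0.02, 0.36.
The River Delta: 0.1900×11.90 + 0.1300×6.17 + 0.0300×13.51 + 0.0900×31.06 + 0.1800×28.85 + 0.0200×45.45 + 0.3600×76.92 = 40.0585 per 100,000.
The Western Region: 0.1900×9.35 + 0.1300×9.09 + 0.0300×9.01 + 0.0900×32.61 + 0.1800×35.09 + 0.0200×40.82 + 0.3600×52.63 = 32.2421 per 100,000.
Ratio = 40.0585 ÷ 32.2421 = 1.24243.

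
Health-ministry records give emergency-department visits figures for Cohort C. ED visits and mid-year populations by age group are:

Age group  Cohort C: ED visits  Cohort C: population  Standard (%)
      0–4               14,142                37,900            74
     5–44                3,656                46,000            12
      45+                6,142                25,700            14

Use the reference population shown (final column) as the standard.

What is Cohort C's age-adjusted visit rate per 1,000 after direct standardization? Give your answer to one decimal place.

Age-specific rates per 1,000 for Cohort C: 373.140, 79.478, 238.988.
Standard weights: 0.74, 0.12, 0.14.
Standardized rate: 0.7400×373.140 + 0.1200×79.478 + 0.1400×238.988 = 319.1192 per 1,000.

319.1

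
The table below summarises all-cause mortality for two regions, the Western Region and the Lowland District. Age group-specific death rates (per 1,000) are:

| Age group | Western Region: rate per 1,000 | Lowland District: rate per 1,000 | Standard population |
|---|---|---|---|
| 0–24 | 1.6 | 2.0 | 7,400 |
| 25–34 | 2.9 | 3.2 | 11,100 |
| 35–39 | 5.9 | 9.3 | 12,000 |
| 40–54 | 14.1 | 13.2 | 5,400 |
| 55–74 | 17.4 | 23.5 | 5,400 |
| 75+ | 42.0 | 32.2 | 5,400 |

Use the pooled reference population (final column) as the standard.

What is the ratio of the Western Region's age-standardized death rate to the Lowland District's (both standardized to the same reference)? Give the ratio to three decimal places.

Standard total = 46,700; weights = 0.1585, 0.2377, 0.2570, 0.1156, 0.1156, 0.1156.
The Western Region: 0.1585×1.6 + 0.2377×2.9 + 0.2570×5.9 + 0.1156×14.1 + 0.1156×17.4 + 0.1156×42.0 = 10.9578 per 1,000.
The Lowland District: 0.1585×2.0 + 0.2377×3.2 + 0.2570×9.3 + 0.1156×13.2 + 0.1156×23.5 + 0.1156×32.2 = 11.4343 per 1,000.
Ratio = 10.9578 ÷ 11.4343 = 0.95833.

0.958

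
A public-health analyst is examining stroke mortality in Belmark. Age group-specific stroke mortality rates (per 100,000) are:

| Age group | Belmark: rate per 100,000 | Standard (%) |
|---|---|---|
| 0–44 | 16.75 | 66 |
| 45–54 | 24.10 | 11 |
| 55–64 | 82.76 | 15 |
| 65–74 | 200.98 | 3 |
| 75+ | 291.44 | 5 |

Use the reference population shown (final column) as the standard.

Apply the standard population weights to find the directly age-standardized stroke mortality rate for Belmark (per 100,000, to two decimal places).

Standard weights: 0.66, 0.11, 0.15, 0.03, 0.05.
Standardized rate: 0.6600×16.75 + 0.1100×24.10 + 0.1500×82.76 + 0.0300×200.98 + 0.0500×291.44 = 46.7214 per 100,000.

46.72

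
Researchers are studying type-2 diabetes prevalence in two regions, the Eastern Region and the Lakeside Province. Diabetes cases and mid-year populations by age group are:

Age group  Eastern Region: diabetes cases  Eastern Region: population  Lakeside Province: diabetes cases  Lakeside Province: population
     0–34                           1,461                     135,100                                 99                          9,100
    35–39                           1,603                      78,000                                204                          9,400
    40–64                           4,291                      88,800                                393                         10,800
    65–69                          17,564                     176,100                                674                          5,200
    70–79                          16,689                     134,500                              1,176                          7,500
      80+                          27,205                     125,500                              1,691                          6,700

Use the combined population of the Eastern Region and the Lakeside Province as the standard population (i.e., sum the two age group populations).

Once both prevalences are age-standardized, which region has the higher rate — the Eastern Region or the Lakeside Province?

Age-specific rates per 1,000 for the Eastern Region: 10.814, 20.551, 48.322, 99.739, 124.082, 216.773.
For the Lakeside Province: 10.879, 21.702, 36.389, 129.615, 156.800, 252.388.
Combined standard total = 786,700; weights = 0.1833, 0.1111, 0.1266, 0.2305, 0.1805, 0.1680.
The Eastern Region: 0.1833×10.814 + 0.1111×20.551 + 0.1266×48.322 + 0.2305×99.739 + 0.1805×124.082 + 0.1680×216.773 = 92.1928 per 1,000.
The Lakeside Province: 0.1833×10.879 + 0.1111×21.702 + 0.1266×36.389 + 0.2305×129.615 + 0.1805×156.800 + 0.1680×252.388 = 109.5976 per 1,000.
The crude rates (93.24 vs 87.00) would put the Eastern Region higher, but that reflects its age composition; once standardized to a common age structure, the Lakeside Province has the higher underlying rate.

Lakeside Province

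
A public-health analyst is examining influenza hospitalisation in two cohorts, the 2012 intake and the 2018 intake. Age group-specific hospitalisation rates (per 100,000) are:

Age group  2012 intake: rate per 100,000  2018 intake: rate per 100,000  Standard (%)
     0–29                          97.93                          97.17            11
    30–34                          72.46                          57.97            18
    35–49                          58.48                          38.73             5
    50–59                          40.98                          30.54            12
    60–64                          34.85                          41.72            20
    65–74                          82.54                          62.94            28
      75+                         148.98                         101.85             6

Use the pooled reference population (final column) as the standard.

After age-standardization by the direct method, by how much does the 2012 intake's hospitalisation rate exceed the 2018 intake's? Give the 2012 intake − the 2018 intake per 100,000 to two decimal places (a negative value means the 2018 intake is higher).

11.87

Standard weights: 0.11, 0.18, 0.05, 0.12, 0.20, 0.28, 0.06.
The 2012 intake: 0.1100×97.93 + 0.1800×72.46 + 0.0500×58.48 + 0.1200×40.98 + 0.2000×34.85 + 0.2800×82.54 + 0.0600×148.98 = 70.6767 per 100,000.
The 2018 intake: 0.1100×97.17 + 0.1800×57.97 + 0.0500×38.73 + 0.1200×30.54 + 0.2000×41.72 + 0.2800×62.94 + 0.0600×101.85 = 58.8028 per 100,000.
Difference = 70.6767 − 58.8028 = 11.8739.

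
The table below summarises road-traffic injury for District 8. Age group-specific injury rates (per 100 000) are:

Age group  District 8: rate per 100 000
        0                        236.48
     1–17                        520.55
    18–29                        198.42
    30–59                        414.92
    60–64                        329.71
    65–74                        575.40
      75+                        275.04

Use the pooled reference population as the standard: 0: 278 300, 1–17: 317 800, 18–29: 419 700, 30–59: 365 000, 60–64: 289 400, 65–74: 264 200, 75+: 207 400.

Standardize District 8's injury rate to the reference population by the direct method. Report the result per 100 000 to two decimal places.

359.72

Standard total = 2 141 800; weights = 0.1299, 0.1484, 0.1960, 0.1704, 0.1351, 0.1234, 0.0968.
Standardized rate: 0.1299×236.48 + 0.1484×520.55 + 0.1960×198.42 + 0.1704×414.92 + 0.1351×329.71 + 0.1234×575.40 + 0.0968×275.04 = 359.7198 per 100 000.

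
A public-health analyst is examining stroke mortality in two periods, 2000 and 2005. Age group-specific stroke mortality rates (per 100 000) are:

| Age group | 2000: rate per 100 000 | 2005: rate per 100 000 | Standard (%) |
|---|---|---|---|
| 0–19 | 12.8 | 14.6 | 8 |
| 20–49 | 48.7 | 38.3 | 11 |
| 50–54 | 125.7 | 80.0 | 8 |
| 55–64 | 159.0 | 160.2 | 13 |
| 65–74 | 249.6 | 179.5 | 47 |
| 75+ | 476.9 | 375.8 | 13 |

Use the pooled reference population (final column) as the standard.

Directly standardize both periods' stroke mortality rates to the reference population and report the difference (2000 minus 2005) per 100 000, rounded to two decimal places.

Standard weights: 0.08, 0.11, 0.08, 0.13, 0.47, 0.13.
2000: 0.0800×12.8 + 0.1100×48.7 + 0.0800×125.7 + 0.1300×159.0 + 0.4700×249.6 + 0.1300×476.9 = 216.4160 per 100 000.
2005: 0.0800×14.6 + 0.1100×38.3 + 0.0800×80.0 + 0.1300×160.2 + 0.4700×179.5 + 0.1300×375.8 = 165.8260 per 100 000.
Difference = 216.4160 − 165.8260 = 50.5900.

50.59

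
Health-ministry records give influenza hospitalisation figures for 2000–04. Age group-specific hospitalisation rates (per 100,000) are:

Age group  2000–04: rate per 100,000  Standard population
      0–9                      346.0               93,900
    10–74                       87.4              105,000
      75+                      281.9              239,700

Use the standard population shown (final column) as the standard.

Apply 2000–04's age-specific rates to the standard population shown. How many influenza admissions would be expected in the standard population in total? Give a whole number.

Expected influenza admissions = Σ (standard pop × age-specific rate ÷ 100,000)
= 93,900×346.0/100,000 + 105,000×87.4/100,000 + 239,700×281.9/100,000
= 324.89 + 91.77 + 675.71 = 1092.38.

1092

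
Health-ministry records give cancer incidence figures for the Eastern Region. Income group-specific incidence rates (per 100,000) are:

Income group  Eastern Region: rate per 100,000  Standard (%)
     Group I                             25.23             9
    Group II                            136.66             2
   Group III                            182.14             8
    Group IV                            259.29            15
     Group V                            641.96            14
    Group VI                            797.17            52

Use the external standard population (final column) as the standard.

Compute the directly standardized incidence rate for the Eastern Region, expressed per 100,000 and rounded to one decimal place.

562.9

Standard weights: 0.09, 0.02, 0.08, 0.15, 0.14, 0.52.
Standardized rate: 0.0900×25.23 + 0.0200×136.66 + 0.0800×182.14 + 0.1500×259.29 + 0.1400×641.96 + 0.5200×797.17 = 562.8714 per 100,000.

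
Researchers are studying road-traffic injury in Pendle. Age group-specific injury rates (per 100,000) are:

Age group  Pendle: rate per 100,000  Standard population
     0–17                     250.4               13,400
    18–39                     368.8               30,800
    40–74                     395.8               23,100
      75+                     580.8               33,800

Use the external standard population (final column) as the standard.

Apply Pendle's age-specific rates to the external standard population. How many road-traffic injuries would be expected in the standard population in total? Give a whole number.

Expected road-traffic injuries = Σ (standard pop × age-specific rate ÷ 100,000)
= 13,400×250.4/100,000 + 30,800×368.8/100,000 + 23,100×395.8/100,000 + 33,800×580.8/100,000
= 33.55 + 113.59 + 91.43 + 196.31 = 434.88.

435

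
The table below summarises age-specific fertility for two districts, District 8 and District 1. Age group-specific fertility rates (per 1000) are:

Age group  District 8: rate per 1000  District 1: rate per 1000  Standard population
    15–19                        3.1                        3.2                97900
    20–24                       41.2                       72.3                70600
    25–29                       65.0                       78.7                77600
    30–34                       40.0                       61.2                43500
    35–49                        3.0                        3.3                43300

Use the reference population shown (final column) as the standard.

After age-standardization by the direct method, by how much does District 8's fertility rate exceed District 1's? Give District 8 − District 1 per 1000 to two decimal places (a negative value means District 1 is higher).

Standard total = 332900; weights = 0.2941, 0.2121, 0.2331, 0.1307, 0.1301.
District 8: 0.2941×3.1 + 0.2121×41.2 + 0.2331×65.0 + 0.1307×40.0 + 0.1301×3.0 = 30.4179 per 1000.
District 1: 0.2941×3.2 + 0.2121×72.3 + 0.2331×78.7 + 0.1307×61.2 + 0.1301×3.3 = 43.0456 per 1000.
Difference = 30.4179 − 43.0456 = -12.6277.

-12.63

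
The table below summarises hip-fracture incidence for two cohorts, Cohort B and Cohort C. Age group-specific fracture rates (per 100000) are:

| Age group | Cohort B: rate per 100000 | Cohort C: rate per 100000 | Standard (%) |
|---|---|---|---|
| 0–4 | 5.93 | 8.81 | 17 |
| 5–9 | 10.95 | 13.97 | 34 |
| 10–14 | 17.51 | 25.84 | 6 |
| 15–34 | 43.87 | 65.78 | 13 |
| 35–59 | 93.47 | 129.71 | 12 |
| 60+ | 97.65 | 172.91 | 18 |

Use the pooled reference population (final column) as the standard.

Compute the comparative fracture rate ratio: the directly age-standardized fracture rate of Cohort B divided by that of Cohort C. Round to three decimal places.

0.639

Standard weights: 0.17, 0.34, 0.06, 0.13, 0.12, 0.18.
Cohort B: 0.1700×5.93 + 0.3400×10.95 + 0.0600×17.51 + 0.1300×43.87 + 0.1200×93.47 + 0.1800×97.65 = 40.2782 per 100000.
Cohort C: 0.1700×8.81 + 0.3400×13.97 + 0.0600×25.84 + 0.1300×65.78 + 0.1200×129.71 + 0.1800×172.91 = 63.0383 per 100000.
Ratio = 40.2782 ÷ 63.0383 = 0.63895.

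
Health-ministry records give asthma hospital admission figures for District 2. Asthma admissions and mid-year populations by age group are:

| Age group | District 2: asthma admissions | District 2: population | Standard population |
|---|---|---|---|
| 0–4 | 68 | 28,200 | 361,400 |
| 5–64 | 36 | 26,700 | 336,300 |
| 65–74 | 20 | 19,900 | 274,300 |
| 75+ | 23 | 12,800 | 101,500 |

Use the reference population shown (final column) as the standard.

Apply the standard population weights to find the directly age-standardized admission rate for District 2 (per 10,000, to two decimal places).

Age-specific rates per 10,000 for District 2: 24.11, 13.48, 10.05, 17.97.
Standard total = 1,073,500; weights = 0.3367, 0.3133, 0.2555, 0.0946.
Standardized rate: 0.3367×24.11 + 0.3133×13.48 + 0.2555×10.05 + 0.0946×17.97 = 16.6089 per 10,000.

16.61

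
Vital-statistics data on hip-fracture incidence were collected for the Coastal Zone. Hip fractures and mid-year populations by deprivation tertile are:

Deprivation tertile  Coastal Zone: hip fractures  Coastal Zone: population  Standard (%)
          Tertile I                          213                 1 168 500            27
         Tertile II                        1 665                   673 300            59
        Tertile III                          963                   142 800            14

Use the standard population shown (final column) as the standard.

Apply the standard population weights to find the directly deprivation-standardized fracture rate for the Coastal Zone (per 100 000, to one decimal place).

Deprivation-specific rates per 100 000 for the Coastal Zone: 18.23, 247.29, 674.37.
Standard weights: 0.27, 0.59, 0.14.
Standardized rate: 0.2700×18.23 + 0.5900×247.29 + 0.1400×674.37 = 245.2342 per 100 000.

245.2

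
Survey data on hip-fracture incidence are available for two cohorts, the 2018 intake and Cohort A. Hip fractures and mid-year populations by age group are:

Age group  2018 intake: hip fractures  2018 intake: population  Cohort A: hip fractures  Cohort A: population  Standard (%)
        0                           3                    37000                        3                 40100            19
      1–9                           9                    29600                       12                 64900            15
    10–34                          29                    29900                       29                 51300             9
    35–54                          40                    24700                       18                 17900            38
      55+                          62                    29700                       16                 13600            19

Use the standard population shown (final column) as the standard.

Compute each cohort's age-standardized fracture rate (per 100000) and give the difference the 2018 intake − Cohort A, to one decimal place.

Age-specific rates per 100000 for the 2018 intake: 8.11, 30.41, 96.99, 161.94, 208.75.
For Cohort A: 7.48, 18.49, 56.53, 100.56, 117.65.
Standard weights: 0.19, 0.15, 0.09, 0.38, 0.19.
The 2018 intake: 0.1900×8.11 + 0.1500×30.41 + 0.0900×96.99 + 0.3800×161.94 + 0.1900×208.75 = 116.0322 per 100000.
Cohort A: 0.1900×7.48 + 0.1500×18.49 + 0.0900×56.53 + 0.3800×100.56 + 0.1900×117.65 = 69.8479 per 100000.
Difference = 116.0322 − 69.8479 = 46.1843.

46.2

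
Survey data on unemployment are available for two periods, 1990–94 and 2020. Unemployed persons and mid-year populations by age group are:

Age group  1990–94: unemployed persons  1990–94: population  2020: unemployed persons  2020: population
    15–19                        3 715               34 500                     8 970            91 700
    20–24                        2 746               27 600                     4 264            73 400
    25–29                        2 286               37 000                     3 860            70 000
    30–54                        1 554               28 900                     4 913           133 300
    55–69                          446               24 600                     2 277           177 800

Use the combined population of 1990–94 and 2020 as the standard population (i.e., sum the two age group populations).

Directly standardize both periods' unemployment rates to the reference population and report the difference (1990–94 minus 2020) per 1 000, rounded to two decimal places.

Age-specific rates per 1 000 for 1990–94: 107.681, 99.493, 61.784, 53.772, 18.130.
For 2020: 97.819, 58.093, 55.143, 36.857, 12.807.
Combined standard total = 698 800; weights = 0.1806, 0.1445, 0.1531, 0.2321, 0.2896.
1990–94: 0.1806×107.681 + 0.1445×99.493 + 0.1531×61.784 + 0.2321×53.772 + 0.2896×18.130 = 61.0193 per 1 000.
2020: 0.1806×97.819 + 0.1445×58.093 + 0.1531×55.143 + 0.2321×36.857 + 0.2896×12.807 = 46.7696 per 1 000.
Difference = 61.0193 − 46.7696 = 14.2497.

14.25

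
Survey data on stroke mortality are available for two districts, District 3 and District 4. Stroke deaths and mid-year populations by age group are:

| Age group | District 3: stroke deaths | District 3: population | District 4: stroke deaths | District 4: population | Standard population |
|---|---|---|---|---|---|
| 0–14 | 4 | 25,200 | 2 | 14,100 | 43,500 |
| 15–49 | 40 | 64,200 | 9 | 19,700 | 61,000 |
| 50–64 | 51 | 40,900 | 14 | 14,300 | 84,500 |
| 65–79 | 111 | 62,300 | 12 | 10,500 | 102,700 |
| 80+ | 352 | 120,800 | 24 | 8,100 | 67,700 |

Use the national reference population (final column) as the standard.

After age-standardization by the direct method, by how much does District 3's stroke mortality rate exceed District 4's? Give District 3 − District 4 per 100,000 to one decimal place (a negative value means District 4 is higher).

Age-specific rates per 100,000 for District 3: 15.87, 62.31, 124.69, 178.17, 291.39.
For District 4: 14.18, 45.69, 97.90, 114.29, 296.30.
Standard total = 359,400; weights = 0.1210, 0.1697, 0.2351, 0.2858, 0.1884.
District 3: 0.1210×15.87 + 0.1697×62.31 + 0.2351×124.69 + 0.2858×178.17 + 0.1884×291.39 = 147.6155 per 100,000.
District 4: 0.1210×14.18 + 0.1697×45.69 + 0.2351×97.90 + 0.2858×114.29 + 0.1884×296.30 = 120.9598 per 100,000.
Difference = 147.6155 − 120.9598 = 26.6557.

26.7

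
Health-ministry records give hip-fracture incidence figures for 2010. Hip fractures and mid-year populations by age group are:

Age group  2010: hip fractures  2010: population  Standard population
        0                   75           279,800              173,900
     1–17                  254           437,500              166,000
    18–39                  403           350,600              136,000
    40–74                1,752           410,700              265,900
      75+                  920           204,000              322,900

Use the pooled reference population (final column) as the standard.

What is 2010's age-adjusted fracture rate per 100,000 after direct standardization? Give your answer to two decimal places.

271.42

Age-specific rates per 100,000 for 2010: 26.80, 58.06, 114.95, 426.59, 450.98.
Standard total = 1,064,700; weights = 0.1633, 0.1559, 0.1277, 0.2497, 0.3033.
Standardized rate: 0.1633×26.80 + 0.1559×58.06 + 0.1277×114.95 + 0.2497×426.59 + 0.3033×450.98 = 271.4220 per 100,000.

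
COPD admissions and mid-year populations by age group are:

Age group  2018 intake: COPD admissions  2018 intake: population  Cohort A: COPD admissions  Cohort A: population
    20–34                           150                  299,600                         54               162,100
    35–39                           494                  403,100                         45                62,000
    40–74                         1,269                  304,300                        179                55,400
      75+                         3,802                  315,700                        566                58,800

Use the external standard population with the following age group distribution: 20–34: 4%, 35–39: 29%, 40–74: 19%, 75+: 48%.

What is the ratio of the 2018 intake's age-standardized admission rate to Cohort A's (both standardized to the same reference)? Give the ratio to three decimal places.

Age-specific rates per 10,000 for the 2018 intake: 5.01, 12.26, 41.70, 120.43.
For Cohort A: 3.33, 7.26, 32.31, 96.26.
Standard weights: 0.04, 0.29, 0.19, 0.48.
The 2018 intake: 0.0400×5.01 + 0.2900×12.26 + 0.1900×41.70 + 0.4800×120.43 = 69.4844 per 10,000.
Cohort A: 0.0400×3.33 + 0.2900×7.26 + 0.1900×32.31 + 0.4800×96.26 = 54.5812 per 10,000.
Ratio = 69.4844 ÷ 54.5812 = 1.27305.

1.273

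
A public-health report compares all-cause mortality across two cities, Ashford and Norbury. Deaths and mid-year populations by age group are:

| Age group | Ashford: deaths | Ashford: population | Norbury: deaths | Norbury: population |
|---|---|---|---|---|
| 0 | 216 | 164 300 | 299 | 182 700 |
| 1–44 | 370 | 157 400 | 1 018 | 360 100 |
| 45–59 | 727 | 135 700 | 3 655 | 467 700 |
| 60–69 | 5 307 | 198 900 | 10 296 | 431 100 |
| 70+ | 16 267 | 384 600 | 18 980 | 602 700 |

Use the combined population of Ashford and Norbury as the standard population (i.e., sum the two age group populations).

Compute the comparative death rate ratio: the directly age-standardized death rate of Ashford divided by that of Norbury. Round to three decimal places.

Age-specific rates per 1 000 for Ashford: 1.315, 2.351, 5.357, 26.682, 42.296.
For Norbury: 1.637, 2.827, 7.815, 23.883, 31.492.
Combined standard total = 3 085 200; weights = 0.1125, 0.1677, 0.1956, 0.2042, 0.3200.
Ashford: 0.1125×1.315 + 0.1677×2.351 + 0.1956×5.357 + 0.2042×26.682 + 0.3200×42.296 = 20.5736 per 1 000.
Norbury: 0.1125×1.637 + 0.1677×2.827 + 0.1956×7.815 + 0.2042×23.883 + 0.3200×31.492 = 17.1413 per 1 000.
Ratio = 20.5736 ÷ 17.1413 = 1.20023.

1.200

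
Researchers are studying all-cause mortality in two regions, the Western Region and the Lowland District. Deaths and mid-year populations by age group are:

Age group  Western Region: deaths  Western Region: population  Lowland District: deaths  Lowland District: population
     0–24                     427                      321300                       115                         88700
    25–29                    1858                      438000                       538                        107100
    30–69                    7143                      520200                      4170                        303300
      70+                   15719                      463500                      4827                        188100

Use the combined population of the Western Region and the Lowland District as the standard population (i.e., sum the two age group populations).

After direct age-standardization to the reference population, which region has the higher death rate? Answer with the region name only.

Age-specific rates per 1000 for the Western Region: 1.329, 4.242, 13.731, 33.914.
For the Lowland District: 1.297, 5.023, 13.749, 25.662.
Combined standard total = 2430200; weights = 0.1687, 0.2243, 0.3389, 0.2681.
The Western Region: 0.1687×1.329 + 0.2243×4.242 + 0.3389×13.731 + 0.2681×33.914 = 14.9218 per 1000.
The Lowland District: 0.1687×1.297 + 0.2243×5.023 + 0.3389×13.749 + 0.2681×25.662 = 12.8850 per 1000.

Western Region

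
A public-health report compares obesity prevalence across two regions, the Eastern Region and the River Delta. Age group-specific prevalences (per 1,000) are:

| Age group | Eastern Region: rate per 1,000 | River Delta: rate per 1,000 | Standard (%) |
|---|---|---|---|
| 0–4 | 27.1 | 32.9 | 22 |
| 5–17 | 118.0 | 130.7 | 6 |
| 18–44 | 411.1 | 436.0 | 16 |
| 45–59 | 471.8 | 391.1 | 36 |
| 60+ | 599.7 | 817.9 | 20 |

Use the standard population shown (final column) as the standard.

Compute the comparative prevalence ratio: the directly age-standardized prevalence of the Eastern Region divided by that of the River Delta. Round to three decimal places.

0.947

Standard weights: 0.22, 0.06, 0.16, 0.36, 0.20.
The Eastern Region: 0.2200×27.1 + 0.0600×118.0 + 0.1600×411.1 + 0.3600×471.8 + 0.2000×599.7 = 368.6060 per 1,000.
The River Delta: 0.2200×32.9 + 0.0600×130.7 + 0.1600×436.0 + 0.3600×391.1 + 0.2000×817.9 = 389.2160 per 1,000.
Ratio = 368.6060 ÷ 389.2160 = 0.94705.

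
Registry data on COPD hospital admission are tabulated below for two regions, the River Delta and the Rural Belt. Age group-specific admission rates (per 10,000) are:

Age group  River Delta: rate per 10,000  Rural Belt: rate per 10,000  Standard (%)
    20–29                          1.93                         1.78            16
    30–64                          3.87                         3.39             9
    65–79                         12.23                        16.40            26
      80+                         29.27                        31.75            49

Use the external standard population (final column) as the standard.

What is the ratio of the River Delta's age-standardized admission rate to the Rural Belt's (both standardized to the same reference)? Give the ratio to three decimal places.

Standard weights: 0.16, 0.09, 0.26, 0.49.
The River Delta: 0.1600×1.93 + 0.0900×3.87 + 0.2600×12.23 + 0.4900×29.27 = 18.1792 per 10,000.
The Rural Belt: 0.1600×1.78 + 0.0900×3.39 + 0.2600×16.40 + 0.4900×31.75 = 20.4114 per 10,000.
Ratio = 18.1792 ÷ 20.4114 = 0.89064.

0.891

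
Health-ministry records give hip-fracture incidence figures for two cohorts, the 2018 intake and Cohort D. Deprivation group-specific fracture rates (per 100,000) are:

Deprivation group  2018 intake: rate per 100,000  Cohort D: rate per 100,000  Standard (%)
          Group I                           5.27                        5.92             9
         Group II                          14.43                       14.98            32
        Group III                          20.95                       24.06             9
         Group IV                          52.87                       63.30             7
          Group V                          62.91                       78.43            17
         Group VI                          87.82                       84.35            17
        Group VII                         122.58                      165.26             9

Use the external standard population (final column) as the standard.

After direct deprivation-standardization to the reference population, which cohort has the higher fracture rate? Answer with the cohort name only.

Cohort D

Standard weights: 0.09, 0.32, 0.09, 0.07, 0.17, 0.17, 0.09.
The 2018 intake: 0.0900×5.27 + 0.3200×14.43 + 0.0900×20.95 + 0.0700×52.87 + 0.1700×62.91 + 0.1700×87.82 + 0.0900×122.58 = 47.3346 per 100,000.
Cohort D: 0.0900×5.92 + 0.3200×14.98 + 0.0900×24.06 + 0.0700×63.30 + 0.1700×78.43 + 0.1700×84.35 + 0.0900×165.26 = 54.4688 per 100,000.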